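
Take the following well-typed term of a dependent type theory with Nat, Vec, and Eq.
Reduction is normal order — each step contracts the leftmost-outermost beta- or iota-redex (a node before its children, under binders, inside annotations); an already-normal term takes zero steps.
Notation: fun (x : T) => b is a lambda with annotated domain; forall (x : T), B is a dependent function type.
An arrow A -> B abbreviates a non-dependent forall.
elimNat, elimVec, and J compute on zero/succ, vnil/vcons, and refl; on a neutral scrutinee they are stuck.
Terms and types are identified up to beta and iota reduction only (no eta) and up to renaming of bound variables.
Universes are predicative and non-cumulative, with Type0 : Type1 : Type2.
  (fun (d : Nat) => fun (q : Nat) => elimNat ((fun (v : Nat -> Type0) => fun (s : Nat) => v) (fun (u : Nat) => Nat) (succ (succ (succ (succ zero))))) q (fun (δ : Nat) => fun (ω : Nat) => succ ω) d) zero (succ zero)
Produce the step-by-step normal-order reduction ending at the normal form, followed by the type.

normal-order reduction:
  (fun (d : Nat) => fun (q : Nat) => elimNat ((fun (v : Nat -> Type0) => fun (s : Nat) => v) (fun (u : Nat) => Nat) (succ (succ (succ (succ zero))))) q (fun (δ : Nat) => fun (ω : Nat) => succ ω) d) zero (succ zero)
  ~> (fun (d : Nat) => elimNat ((fun (q : Nat -> Type0) => fun (v : Nat) => q) (fun (s : Nat) => Nat) (succ (succ (succ (succ zero))))) d (fun (u : Nat) => fun (δ : Nat) => succ δ) zero) (succ zero)
  ~> elimNat ((fun (d : Nat -> Type0) => fun (q : Nat) => d) (fun (v : Nat) => Nat) (succ (succ (succ (succ zero))))) (succ zero) (fun (s : Nat) => fun (u : Nat) => succ u) zero
  ~> succ zero
type:
  Nat


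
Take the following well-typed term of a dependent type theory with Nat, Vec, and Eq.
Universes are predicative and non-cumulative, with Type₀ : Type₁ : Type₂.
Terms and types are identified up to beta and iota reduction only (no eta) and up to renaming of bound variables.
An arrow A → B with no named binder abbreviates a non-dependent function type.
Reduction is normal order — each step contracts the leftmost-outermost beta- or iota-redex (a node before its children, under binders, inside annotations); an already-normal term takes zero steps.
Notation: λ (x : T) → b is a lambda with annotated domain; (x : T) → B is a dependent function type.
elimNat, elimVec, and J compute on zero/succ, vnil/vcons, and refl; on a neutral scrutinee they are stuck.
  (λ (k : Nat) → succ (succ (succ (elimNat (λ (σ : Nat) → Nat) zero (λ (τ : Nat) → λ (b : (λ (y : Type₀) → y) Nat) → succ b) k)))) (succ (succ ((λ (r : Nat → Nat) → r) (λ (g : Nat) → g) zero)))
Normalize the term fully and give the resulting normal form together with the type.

resulting normal form:
  succ (succ (succ (succ (succ zero))))
type:
  Nat


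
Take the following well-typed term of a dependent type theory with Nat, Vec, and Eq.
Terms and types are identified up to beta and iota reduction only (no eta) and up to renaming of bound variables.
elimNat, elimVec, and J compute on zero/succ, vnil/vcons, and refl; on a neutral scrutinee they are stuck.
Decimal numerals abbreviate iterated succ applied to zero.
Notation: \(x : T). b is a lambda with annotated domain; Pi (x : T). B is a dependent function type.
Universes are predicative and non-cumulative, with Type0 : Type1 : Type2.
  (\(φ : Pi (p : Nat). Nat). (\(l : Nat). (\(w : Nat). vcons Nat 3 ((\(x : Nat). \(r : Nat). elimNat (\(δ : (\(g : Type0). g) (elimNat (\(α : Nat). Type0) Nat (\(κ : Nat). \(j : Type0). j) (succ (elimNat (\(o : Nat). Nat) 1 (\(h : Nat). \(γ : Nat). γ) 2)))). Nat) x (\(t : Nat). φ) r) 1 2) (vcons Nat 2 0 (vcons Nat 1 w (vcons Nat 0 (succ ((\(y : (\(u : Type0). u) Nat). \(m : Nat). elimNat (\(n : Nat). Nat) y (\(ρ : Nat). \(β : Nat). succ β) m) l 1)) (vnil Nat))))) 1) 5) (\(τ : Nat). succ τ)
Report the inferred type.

type:
  Vec Nat 4


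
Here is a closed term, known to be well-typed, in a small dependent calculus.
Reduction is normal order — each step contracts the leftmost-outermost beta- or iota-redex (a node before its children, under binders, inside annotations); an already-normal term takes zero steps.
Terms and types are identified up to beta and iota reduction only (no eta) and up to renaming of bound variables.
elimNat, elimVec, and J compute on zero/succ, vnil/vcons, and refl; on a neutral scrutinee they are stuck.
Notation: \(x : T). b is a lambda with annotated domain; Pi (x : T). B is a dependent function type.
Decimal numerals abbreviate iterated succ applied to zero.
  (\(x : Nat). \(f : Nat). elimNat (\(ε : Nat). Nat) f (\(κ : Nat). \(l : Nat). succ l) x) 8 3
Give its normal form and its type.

reduced normal form:
  11
type:
  Nat
observation: reduction starts at a beta-redex, and 27 normal-order steps reach the normal form.


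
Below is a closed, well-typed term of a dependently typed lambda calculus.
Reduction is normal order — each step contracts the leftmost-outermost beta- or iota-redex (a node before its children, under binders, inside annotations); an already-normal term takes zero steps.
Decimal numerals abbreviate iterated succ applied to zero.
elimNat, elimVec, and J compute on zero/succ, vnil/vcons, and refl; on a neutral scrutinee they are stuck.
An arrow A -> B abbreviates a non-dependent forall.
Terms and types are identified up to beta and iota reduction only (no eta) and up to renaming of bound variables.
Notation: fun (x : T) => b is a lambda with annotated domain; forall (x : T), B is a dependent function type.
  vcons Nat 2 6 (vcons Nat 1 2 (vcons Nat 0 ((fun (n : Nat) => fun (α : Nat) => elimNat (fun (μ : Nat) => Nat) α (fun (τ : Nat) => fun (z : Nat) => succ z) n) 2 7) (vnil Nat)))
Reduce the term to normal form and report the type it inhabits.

reduced normal form:
  vcons Nat 2 6 (vcons Nat 1 2 (vcons Nat 0 9 (vnil Nat)))
the term's type:
  Vec Nat 3
observation: 9 normal-order steps normalize the term, beginning with a beta-redex.


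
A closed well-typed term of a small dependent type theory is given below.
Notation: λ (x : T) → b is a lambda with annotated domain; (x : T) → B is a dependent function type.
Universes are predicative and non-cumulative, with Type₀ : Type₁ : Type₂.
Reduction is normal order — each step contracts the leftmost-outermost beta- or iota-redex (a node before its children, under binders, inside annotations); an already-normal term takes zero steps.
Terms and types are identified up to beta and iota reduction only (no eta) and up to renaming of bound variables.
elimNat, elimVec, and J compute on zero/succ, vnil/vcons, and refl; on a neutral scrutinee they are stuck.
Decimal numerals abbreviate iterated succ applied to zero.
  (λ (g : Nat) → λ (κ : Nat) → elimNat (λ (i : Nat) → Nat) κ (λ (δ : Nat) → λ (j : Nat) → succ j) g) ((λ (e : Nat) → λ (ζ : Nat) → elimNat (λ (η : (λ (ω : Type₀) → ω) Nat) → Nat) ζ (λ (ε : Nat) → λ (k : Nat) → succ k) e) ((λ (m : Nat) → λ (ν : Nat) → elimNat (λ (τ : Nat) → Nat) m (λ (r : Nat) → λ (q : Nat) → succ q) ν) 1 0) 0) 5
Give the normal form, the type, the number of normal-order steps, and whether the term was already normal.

reduced normal form:
  6
the term's type:
  Nat
reduction steps (normal order): 16
term was already normal: no
first contracted redex: a beta-redex


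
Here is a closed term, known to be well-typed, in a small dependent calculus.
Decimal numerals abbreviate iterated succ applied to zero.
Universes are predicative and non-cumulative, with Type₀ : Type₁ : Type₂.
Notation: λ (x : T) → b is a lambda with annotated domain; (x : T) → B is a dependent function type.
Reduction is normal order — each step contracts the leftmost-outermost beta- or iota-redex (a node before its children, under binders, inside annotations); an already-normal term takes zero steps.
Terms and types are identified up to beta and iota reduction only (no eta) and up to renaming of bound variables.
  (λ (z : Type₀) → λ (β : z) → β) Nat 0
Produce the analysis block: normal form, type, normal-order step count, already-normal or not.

normal form:
  0
inferred type:
  Nat
reduction steps (normal order): 2
started in normal form: no
first contracted redex: a beta-redex


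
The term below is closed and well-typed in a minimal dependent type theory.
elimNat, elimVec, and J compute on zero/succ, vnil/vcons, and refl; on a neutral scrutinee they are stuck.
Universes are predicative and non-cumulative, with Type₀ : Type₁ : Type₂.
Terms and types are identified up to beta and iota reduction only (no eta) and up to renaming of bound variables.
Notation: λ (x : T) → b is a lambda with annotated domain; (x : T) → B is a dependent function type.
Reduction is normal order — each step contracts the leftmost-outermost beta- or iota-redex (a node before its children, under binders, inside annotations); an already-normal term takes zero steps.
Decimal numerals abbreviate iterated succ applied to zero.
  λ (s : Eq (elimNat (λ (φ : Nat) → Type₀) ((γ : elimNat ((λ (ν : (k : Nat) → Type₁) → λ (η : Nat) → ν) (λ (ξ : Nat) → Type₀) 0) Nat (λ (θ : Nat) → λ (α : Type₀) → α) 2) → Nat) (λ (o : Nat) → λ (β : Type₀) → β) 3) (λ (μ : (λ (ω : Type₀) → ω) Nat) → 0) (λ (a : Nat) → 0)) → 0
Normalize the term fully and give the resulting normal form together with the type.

reduced normal form:
  λ (s : Eq ((φ : Nat) → Nat) (λ (γ : Nat) → 0) (λ (ν : Nat) → 0)) → 0
the term's type:
  (s : Eq ((φ : Nat) → Nat) (λ (γ : Nat) → 0) (λ (ν : Nat) → 0)) → Nat
observation: normalization takes exactly 18 steps under the normal-order strategy.


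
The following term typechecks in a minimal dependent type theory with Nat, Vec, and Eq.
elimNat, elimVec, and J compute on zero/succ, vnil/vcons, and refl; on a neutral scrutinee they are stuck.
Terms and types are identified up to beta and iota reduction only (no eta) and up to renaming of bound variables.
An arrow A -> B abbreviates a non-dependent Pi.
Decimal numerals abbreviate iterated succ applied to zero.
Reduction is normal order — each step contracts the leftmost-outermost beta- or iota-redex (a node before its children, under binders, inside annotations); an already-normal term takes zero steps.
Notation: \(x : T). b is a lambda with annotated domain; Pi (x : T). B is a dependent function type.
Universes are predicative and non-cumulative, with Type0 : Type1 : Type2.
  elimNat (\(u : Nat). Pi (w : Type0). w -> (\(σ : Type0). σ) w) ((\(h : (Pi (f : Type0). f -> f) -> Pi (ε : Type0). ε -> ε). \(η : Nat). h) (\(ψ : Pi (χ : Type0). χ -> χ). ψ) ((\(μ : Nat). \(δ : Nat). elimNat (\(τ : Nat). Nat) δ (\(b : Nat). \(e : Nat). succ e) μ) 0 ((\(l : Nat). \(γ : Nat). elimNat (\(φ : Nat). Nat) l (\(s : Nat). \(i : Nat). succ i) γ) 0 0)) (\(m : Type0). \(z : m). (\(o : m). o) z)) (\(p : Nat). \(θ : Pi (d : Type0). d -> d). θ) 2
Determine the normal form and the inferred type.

resulting normal form:
  \(u : Type0). \(w : u). w
the term's type:
  Pi (u : Type0). u -> u
observation: normalization takes exactly 11 steps under the normal-order strategy.


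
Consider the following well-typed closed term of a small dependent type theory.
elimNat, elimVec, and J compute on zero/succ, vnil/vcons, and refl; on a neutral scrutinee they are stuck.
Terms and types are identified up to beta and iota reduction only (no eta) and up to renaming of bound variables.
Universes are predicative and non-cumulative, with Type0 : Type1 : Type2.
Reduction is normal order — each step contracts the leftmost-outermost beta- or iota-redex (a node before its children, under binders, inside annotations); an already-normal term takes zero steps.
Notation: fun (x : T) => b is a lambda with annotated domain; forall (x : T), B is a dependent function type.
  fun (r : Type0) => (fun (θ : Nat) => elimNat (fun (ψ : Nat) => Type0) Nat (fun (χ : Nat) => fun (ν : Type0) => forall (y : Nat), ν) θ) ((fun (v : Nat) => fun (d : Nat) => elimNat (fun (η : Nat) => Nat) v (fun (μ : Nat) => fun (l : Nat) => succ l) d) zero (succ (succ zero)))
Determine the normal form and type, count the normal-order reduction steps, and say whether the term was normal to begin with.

reduced normal form:
  fun (r : Type0) => forall (θ : Nat), forall (ψ : Nat), Nat
the term's type:
  forall (r : Type0), Type0
reduction steps (normal order): 17
already normal: no
first redex: a beta-redex


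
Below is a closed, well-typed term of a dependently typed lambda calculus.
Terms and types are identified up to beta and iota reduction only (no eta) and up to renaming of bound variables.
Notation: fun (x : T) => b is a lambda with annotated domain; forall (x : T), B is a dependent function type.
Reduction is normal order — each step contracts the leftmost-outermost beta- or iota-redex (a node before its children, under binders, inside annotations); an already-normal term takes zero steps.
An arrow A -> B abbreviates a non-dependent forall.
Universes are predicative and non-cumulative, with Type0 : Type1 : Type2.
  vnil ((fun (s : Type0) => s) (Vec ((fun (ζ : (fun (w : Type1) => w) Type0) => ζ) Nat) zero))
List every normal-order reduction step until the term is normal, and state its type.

normal-order reduction:
  vnil ((fun (s : Type0) => s) (Vec ((fun (ζ : (fun (w : Type1) => w) Type0) => ζ) Nat) zero))
  ~> vnil (Vec ((fun (s : (fun (ζ : Type1) => ζ) Type0) => s) Nat) zero)
  ~> vnil (Vec Nat zero)
type:
  Vec (Vec Nat zero) zero


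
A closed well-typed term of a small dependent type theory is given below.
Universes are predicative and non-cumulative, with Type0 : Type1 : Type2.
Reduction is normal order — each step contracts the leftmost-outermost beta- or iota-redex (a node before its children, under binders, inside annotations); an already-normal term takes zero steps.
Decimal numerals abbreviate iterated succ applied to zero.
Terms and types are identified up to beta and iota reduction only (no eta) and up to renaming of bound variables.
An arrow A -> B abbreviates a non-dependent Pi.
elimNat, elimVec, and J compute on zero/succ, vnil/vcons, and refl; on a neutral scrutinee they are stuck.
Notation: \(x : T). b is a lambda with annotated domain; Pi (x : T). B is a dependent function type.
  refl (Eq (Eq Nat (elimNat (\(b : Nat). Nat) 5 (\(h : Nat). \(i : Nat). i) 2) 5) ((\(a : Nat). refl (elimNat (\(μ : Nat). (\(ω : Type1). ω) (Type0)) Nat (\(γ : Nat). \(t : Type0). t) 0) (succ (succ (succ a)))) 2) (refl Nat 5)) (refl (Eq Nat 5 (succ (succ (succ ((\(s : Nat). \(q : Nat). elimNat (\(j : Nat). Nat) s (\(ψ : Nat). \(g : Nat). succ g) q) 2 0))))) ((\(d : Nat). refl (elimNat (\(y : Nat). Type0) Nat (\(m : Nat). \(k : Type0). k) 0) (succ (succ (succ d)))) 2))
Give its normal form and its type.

resulting normal form:
  refl (Eq (Eq Nat 5 5) (refl Nat 5) (refl Nat 5)) (refl (Eq Nat 5 5) (refl Nat 5))
inferred type:
  Eq (Eq (Eq Nat 5 5) (refl Nat 5) (refl Nat 5)) (refl (Eq Nat 5 5) (refl Nat 5)) (refl (Eq Nat 5 5) (refl Nat 5))
observation: the first redex contracted is an elimNat iota-redex; the normal form is reached in 14 normal-order steps.


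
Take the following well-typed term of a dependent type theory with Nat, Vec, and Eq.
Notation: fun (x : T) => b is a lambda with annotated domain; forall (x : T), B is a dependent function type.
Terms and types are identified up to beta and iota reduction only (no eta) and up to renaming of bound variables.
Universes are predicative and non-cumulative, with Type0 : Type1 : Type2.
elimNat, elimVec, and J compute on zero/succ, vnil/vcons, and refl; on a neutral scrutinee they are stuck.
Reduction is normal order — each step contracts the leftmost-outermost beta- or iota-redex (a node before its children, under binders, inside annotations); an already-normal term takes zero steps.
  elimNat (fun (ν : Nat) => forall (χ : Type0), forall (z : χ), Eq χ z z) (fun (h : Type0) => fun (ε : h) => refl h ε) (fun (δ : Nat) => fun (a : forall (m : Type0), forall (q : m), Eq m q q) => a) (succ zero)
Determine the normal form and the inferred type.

resulting normal form:
  fun (ν : Type0) => fun (χ : ν) => refl ν χ
inferred type:
  forall (ν : Type0), forall (χ : ν), Eq ν χ χ
observation: reduction starts at an elimNat iota-redex, and 4 normal-order steps reach the normal form.


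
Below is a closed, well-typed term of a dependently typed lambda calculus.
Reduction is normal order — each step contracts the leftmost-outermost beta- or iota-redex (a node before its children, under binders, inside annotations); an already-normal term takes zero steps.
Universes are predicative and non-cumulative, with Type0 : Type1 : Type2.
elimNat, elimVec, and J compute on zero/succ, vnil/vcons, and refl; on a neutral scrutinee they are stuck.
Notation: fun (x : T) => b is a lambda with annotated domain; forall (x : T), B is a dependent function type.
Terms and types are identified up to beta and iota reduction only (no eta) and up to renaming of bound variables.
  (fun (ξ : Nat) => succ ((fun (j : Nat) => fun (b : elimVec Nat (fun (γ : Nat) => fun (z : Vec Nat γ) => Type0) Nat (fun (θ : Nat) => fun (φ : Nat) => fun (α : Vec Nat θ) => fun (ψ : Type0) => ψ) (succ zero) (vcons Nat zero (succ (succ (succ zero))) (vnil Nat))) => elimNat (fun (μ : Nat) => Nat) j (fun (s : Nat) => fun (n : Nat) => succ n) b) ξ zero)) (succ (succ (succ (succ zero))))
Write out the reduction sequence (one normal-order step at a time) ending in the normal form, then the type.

reduction (normal order):
  (fun (ξ : Nat) => succ ((fun (j : Nat) => fun (b : elimVec Nat (fun (γ : Nat) => fun (z : Vec Nat γ) => Type0) Nat (fun (θ : Nat) => fun (φ : Nat) => fun (α : Vec Nat θ) => fun (ψ : Type0) => ψ) (succ zero) (vcons Nat zero (succ (succ (succ zero))) (vnil Nat))) => elimNat (fun (μ : Nat) => Nat) j (fun (s : Nat) => fun (n : Nat) => succ n) b) ξ zero)) (succ (succ (succ (succ zero))))
  ~> succ ((fun (ξ : Nat) => fun (j : elimVec Nat (fun (b : Nat) => fun (γ : Vec Nat b) => Type0) Nat (fun (z : Nat) => fun (θ : Nat) => fun (φ : Vec Nat z) => fun (α : Type0) => α) (succ zero) (vcons Nat zero (succ (succ (succ zero))) (vnil Nat))) => elimNat (fun (ψ : Nat) => Nat) ξ (fun (μ : Nat) => fun (s : Nat) => succ s) j) (succ (succ (succ (succ zero)))) zero)
  ~> succ ((fun (ξ : elimVec Nat (fun (j : Nat) => fun (b : Vec Nat j) => Type0) Nat (fun (γ : Nat) => fun (z : Nat) => fun (θ : Vec Nat γ) => fun (φ : Type0) => φ) (succ zero) (vcons Nat zero (succ (succ (succ zero))) (vnil Nat))) => elimNat (fun (α : Nat) => Nat) (succ (succ (succ (succ zero)))) (fun (ψ : Nat) => fun (μ : Nat) => succ μ) ξ) zero)
  ~> succ (elimNat (fun (ξ : Nat) => Nat) (succ (succ (succ (succ zero)))) (fun (j : Nat) => fun (b : Nat) => succ b) zero)
  ~> succ (succ (succ (succ (succ zero))))
type:
  Nat


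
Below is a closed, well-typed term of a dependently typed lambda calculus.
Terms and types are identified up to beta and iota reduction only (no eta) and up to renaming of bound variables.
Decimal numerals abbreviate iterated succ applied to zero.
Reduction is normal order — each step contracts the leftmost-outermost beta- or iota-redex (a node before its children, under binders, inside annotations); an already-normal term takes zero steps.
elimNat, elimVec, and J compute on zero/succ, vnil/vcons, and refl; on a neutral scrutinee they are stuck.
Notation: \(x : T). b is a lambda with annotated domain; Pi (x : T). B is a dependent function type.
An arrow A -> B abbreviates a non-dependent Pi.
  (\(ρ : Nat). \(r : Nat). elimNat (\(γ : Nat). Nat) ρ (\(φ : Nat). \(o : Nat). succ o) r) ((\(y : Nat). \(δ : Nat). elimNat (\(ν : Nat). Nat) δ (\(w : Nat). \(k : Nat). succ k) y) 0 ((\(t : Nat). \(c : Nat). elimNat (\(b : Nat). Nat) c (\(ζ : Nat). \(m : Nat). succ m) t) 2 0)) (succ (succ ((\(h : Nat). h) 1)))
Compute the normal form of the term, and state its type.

reduced normal form:
  5
inferred type:
  Nat
observation: 25 normal-order steps separate the term from its normal form.


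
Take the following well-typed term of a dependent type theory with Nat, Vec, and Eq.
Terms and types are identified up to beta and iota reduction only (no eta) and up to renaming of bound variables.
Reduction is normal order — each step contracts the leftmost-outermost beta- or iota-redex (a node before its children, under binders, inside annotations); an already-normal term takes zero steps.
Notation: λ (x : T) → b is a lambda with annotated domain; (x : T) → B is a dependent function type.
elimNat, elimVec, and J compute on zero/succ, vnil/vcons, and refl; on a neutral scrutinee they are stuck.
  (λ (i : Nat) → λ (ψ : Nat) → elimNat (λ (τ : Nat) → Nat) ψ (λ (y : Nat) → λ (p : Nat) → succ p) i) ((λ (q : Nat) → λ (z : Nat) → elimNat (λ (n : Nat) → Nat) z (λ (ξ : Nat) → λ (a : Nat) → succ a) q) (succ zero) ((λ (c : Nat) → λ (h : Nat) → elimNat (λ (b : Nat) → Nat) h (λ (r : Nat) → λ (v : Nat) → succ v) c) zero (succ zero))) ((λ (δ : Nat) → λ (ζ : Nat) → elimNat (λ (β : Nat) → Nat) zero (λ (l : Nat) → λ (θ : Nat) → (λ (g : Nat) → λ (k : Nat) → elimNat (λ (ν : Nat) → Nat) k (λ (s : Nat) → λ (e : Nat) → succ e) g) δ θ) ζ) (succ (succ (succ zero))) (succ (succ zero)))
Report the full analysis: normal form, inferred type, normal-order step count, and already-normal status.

reduced normal form:
  succ (succ (succ (succ (succ (succ (succ (succ zero)))))))
type:
  Nat
reduction steps (normal order): 51
term was already normal: no
first redex: a beta-redex


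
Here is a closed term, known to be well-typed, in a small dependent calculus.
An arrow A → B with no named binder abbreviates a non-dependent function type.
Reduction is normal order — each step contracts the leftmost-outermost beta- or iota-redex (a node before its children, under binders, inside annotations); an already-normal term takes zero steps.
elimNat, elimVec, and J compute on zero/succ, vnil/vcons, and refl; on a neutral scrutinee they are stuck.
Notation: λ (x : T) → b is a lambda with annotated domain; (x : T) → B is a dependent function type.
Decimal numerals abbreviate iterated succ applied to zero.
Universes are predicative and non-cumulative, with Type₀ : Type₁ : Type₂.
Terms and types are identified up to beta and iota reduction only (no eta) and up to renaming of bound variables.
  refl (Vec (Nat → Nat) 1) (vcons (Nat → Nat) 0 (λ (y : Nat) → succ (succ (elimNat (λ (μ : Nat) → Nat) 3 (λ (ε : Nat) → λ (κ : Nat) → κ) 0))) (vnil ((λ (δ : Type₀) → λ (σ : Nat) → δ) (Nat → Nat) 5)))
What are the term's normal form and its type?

resulting normal form:
  refl (Vec (Nat → Nat) 1) (vcons (Nat → Nat) 0 (λ (y : Nat) → 5) (vnil (Nat → Nat)))
type:
  Eq (Vec (Nat → Nat) 1) (vcons (Nat → Nat) 0 (λ (y : Nat) → 5) (vnil (Nat → Nat))) (vcons (Nat → Nat) 0 (λ (μ : Nat) → 5) (vnil (Nat → Nat)))


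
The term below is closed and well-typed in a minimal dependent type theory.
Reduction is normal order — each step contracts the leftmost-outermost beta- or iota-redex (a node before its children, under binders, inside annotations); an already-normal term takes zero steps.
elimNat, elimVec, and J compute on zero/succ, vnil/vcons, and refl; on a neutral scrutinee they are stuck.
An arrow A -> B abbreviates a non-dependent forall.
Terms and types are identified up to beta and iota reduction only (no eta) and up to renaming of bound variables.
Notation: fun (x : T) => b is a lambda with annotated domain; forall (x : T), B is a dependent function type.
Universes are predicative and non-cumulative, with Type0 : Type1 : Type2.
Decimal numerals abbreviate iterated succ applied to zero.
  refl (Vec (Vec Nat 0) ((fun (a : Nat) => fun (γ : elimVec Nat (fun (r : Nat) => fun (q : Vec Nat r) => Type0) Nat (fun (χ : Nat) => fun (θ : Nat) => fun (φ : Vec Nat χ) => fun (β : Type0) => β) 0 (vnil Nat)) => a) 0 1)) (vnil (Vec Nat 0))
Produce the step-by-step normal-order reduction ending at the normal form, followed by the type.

normal-order reduction:
  refl (Vec (Vec Nat 0) ((fun (a : Nat) => fun (γ : elimVec Nat (fun (r : Nat) => fun (q : Vec Nat r) => Type0) Nat (fun (χ : Nat) => fun (θ : Nat) => fun (φ : Vec Nat χ) => fun (β : Type0) => β) 0 (vnil Nat)) => a) 0 1)) (vnil (Vec Nat 0))
  ~> refl (Vec (Vec Nat 0) ((fun (a : elimVec Nat (fun (γ : Nat) => fun (r : Vec Nat γ) => Type0) Nat (fun (q : Nat) => fun (χ : Nat) => fun (θ : Vec Nat q) => fun (φ : Type0) => φ) 0 (vnil Nat)) => 0) 1)) (vnil (Vec Nat 0))
  ~> refl (Vec (Vec Nat 0) 0) (vnil (Vec Nat 0))
type:
  Eq (Vec (Vec Nat 0) 0) (vnil (Vec Nat 0)) (vnil (Vec Nat 0))


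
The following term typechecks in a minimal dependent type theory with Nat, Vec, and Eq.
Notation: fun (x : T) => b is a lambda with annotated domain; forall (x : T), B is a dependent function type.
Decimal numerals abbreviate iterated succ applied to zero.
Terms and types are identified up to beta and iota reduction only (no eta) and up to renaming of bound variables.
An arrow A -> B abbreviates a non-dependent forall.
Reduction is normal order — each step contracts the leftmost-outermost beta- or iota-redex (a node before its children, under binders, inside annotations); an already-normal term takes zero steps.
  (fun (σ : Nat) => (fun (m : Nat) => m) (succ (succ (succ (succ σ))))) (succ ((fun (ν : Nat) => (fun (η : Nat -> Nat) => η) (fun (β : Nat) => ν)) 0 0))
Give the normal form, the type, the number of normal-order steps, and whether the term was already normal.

reduced normal form:
  5
inferred type:
  Nat
steps to reach normal form (normal order): 5
term was already normal: no
first contracted redex: a beta-redex


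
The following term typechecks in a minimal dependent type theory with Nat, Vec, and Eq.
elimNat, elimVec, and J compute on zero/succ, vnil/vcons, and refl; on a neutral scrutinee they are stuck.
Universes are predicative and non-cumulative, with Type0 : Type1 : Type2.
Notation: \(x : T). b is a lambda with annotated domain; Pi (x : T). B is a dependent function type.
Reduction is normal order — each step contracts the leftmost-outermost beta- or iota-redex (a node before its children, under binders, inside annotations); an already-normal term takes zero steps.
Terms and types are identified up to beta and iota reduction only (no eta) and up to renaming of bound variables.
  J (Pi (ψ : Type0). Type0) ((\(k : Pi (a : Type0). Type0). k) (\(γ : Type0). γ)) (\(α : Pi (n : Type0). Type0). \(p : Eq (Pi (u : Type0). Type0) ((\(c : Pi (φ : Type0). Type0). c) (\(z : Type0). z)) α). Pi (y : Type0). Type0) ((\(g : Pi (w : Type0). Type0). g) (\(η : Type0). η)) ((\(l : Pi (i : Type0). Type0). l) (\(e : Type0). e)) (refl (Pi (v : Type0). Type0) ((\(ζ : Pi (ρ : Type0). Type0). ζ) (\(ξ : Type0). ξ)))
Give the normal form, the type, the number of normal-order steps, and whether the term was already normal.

resulting normal form:
  \(ψ : Type0). ψ
the term's type:
  Pi (ψ : Type0). Type0
normal-order step count: 2
started in normal form: no
first redex: a J iota-redex


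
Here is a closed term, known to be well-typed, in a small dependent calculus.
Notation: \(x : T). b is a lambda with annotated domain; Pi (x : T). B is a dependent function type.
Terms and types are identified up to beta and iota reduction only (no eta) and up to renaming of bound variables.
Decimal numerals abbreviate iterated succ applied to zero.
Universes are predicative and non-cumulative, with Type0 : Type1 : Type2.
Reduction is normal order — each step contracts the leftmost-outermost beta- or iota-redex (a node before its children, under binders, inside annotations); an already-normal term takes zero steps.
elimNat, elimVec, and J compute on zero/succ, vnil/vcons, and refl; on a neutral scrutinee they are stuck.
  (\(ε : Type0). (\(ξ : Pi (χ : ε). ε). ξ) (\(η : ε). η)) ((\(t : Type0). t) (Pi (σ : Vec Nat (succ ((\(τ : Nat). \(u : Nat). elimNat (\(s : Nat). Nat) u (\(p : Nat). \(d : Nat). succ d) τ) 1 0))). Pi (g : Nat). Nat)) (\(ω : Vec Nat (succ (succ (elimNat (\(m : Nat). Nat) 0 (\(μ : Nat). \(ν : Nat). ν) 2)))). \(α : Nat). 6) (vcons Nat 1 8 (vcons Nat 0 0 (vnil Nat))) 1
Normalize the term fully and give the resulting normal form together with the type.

normal form:
  6
type:
  Nat


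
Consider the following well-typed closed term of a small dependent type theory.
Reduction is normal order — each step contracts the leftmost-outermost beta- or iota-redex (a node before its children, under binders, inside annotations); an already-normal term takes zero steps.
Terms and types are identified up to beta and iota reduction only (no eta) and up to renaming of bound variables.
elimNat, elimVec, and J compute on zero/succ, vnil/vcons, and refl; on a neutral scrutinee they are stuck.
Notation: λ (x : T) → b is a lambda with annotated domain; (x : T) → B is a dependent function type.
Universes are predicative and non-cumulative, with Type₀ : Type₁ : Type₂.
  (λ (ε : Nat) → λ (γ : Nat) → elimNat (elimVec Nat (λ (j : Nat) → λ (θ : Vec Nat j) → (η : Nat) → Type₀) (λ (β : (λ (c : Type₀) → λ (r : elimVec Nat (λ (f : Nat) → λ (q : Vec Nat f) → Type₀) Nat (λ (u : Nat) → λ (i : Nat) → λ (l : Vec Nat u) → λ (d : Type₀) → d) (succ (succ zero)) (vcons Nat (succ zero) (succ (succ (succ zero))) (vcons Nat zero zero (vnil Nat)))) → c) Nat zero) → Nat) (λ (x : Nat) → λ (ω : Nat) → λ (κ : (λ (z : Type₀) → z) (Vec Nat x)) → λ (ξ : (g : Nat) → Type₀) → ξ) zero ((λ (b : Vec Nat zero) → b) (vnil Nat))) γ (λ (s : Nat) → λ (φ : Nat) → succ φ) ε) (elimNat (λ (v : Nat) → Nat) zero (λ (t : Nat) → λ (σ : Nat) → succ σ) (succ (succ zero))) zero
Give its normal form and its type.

resulting normal form:
  succ (succ zero)
type:
  Nat
observation: 21 normal-order steps normalize the term, beginning with a beta-redex.


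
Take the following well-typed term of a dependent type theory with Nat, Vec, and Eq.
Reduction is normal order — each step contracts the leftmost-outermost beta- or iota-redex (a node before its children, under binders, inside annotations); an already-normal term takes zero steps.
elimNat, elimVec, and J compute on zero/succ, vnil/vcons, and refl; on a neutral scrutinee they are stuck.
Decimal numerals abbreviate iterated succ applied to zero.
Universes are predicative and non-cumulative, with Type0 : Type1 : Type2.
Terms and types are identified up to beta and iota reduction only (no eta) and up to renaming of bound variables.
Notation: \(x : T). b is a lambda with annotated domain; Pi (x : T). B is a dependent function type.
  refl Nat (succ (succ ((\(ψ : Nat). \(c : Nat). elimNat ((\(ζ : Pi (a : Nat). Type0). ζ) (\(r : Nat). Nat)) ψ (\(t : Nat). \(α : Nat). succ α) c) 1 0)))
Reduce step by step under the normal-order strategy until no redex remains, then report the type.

normal-order reduction:
  refl Nat (succ (succ ((\(ψ : Nat). \(c : Nat). elimNat ((\(ζ : Pi (a : Nat). Type0). ζ) (\(r : Nat). Nat)) ψ (\(t : Nat). \(α : Nat). succ α) c) 1 0)))
  ~> refl Nat (succ (succ ((\(ψ : Nat). elimNat ((\(c : Pi (ζ : Nat). Type0). c) (\(a : Nat). Nat)) 1 (\(r : Nat). \(t : Nat). succ t) ψ) 0)))
  ~> refl Nat (succ (succ (elimNat ((\(ψ : Pi (c : Nat). Type0). ψ) (\(ζ : Nat). Nat)) 1 (\(a : Nat). \(r : Nat). succ r) 0)))
  ~> refl Nat 3
the term's type:
  Eq Nat 3 3


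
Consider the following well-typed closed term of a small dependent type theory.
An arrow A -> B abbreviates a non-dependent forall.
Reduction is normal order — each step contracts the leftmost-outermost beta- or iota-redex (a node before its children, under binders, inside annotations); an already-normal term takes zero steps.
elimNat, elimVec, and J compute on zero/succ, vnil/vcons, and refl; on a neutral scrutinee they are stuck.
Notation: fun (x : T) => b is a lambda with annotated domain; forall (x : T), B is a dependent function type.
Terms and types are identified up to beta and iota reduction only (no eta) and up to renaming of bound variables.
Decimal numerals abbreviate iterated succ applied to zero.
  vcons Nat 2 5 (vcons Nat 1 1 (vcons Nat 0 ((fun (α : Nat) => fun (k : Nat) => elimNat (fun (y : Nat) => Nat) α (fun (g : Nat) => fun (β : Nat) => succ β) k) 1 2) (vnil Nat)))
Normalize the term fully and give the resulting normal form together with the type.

reduced normal form:
  vcons Nat 2 5 (vcons Nat 1 1 (vcons Nat 0 3 (vnil Nat)))
type:
  Vec Nat 3
observation: normalization takes exactly 9 steps under the normal-order strategy.


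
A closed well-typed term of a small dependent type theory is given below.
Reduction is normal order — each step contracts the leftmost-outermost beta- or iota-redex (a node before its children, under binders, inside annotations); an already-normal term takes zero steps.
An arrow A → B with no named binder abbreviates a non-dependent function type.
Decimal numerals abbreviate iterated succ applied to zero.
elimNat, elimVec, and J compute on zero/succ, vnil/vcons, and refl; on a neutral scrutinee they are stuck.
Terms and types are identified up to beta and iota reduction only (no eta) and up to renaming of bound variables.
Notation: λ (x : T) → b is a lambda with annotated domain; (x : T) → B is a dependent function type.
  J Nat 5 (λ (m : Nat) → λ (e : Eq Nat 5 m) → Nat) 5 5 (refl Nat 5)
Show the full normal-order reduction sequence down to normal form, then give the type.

reduction (normal order):
  J Nat 5 (λ (m : Nat) → λ (e : Eq Nat 5 m) → Nat) 5 5 (refl Nat 5)
  ~> 5
inferred type:
  Nat


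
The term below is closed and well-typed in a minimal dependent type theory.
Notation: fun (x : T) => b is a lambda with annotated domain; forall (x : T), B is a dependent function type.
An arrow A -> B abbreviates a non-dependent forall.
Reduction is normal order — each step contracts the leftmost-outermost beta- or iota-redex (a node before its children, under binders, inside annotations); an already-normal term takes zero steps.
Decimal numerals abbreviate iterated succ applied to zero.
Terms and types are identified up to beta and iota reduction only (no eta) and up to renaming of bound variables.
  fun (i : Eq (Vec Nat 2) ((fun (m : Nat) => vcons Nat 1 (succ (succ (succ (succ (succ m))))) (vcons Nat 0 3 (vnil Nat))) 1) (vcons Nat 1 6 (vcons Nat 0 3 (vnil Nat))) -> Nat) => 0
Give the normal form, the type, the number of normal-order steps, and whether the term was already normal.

normal form:
  fun (i : Eq (Vec Nat 2) (vcons Nat 1 6 (vcons Nat 0 3 (vnil Nat))) (vcons Nat 1 6 (vcons Nat 0 3 (vnil Nat))) -> Nat) => 0
inferred type:
  (Eq (Vec Nat 2) (vcons Nat 1 6 (vcons Nat 0 3 (vnil Nat))) (vcons Nat 1 6 (vcons Nat 0 3 (vnil Nat))) -> Nat) -> Nat
normal-order step count: 1
already normal: no
first redex: a beta-redex


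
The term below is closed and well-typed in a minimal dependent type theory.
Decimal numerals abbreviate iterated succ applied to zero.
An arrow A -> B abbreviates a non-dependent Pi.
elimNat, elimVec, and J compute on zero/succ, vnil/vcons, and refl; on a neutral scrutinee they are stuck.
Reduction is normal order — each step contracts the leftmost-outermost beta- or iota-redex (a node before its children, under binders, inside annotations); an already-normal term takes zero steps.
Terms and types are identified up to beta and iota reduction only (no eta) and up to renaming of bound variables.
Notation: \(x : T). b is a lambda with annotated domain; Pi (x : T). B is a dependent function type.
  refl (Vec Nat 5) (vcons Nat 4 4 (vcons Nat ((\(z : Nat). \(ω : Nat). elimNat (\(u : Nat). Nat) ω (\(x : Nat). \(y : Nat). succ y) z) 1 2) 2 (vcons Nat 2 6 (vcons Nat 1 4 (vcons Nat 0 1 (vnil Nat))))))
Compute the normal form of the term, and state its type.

resulting normal form:
  refl (Vec Nat 5) (vcons Nat 4 4 (vcons Nat 3 2 (vcons Nat 2 6 (vcons Nat 1 4 (vcons Nat 0 1 (vnil Nat))))))
the term's type:
  Eq (Vec Nat 5) (vcons Nat 4 4 (vcons Nat 3 2 (vcons Nat 2 6 (vcons Nat 1 4 (vcons Nat 0 1 (vnil Nat)))))) (vcons Nat 4 4 (vcons Nat 3 2 (vcons Nat 2 6 (vcons Nat 1 4 (vcons Nat 0 1 (vnil Nat))))))
observation: contracting a beta-redex first, the term normalizes in 6 steps.


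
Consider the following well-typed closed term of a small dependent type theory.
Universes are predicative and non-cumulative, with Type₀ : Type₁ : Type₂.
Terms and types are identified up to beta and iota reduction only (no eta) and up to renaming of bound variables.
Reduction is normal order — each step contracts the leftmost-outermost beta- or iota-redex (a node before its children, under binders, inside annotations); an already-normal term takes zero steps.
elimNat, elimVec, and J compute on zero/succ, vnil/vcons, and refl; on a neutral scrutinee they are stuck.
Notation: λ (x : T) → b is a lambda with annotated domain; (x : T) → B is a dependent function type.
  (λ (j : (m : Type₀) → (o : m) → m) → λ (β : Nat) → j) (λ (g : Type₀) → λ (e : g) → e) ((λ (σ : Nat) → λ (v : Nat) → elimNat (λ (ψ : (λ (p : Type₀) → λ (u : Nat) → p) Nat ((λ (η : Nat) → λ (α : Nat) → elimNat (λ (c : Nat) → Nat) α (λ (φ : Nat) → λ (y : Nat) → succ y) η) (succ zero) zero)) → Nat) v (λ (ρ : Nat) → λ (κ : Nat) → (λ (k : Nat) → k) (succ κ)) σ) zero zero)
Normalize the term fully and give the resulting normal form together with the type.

normal form:
  λ (j : Type₀) → λ (m : j) → m
type:
  (j : Type₀) → (m : j) → j
observation: 2 normal-order steps normalize the term, beginning with a beta-redex.


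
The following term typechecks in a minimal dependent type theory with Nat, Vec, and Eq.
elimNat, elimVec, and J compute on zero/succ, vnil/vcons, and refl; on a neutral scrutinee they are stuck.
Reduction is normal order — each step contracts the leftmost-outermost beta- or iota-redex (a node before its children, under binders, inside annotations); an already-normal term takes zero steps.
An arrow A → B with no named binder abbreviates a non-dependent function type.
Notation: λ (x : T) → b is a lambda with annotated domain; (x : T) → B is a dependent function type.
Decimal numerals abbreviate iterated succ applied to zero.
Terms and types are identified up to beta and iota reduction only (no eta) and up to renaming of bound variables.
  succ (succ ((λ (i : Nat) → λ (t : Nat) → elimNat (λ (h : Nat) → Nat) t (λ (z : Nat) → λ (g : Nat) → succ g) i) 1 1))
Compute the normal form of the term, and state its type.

resulting normal form:
  4
inferred type:
  Nat


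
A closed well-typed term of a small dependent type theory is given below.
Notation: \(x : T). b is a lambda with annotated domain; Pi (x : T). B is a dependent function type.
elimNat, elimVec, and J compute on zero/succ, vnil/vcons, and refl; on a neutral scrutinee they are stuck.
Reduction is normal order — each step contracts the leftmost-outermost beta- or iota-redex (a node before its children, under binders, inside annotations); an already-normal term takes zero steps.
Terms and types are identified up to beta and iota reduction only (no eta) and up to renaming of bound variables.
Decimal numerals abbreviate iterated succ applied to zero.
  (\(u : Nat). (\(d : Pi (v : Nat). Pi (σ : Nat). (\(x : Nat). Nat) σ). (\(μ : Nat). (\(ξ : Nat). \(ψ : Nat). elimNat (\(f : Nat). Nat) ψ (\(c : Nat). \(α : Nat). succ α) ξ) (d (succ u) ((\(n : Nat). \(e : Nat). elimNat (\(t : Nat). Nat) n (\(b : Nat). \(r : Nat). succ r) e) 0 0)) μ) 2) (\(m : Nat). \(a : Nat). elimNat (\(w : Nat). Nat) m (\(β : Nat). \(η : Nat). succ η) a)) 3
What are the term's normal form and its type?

reduced normal form:
  6
type:
  Nat
observation: 24 normal-order steps separate the term from its normal form.


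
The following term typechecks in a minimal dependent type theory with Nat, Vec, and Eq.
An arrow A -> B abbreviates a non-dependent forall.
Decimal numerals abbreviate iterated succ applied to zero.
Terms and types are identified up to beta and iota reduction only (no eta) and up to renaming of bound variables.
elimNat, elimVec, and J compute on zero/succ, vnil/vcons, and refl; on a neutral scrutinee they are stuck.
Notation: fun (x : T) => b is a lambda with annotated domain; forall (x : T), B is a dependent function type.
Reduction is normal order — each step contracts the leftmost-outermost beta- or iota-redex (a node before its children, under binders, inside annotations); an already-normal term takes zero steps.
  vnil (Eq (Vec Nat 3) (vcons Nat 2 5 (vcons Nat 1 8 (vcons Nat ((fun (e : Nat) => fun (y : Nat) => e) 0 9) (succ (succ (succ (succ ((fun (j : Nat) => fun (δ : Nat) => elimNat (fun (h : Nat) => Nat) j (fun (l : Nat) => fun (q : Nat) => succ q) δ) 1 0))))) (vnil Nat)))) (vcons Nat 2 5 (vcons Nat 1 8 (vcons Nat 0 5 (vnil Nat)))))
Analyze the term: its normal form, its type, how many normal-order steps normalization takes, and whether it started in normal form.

resulting normal form:
  vnil (Eq (Vec Nat 3) (vcons Nat 2 5 (vcons Nat 1 8 (vcons Nat 0 5 (vnil Nat)))) (vcons Nat 2 5 (vcons Nat 1 8 (vcons Nat 0 5 (vnil Nat)))))
inferred type:
  Vec (Eq (Vec Nat 3) (vcons Nat 2 5 (vcons Nat 1 8 (vcons Nat 0 5 (vnil Nat)))) (vcons Nat 2 5 (vcons Nat 1 8 (vcons Nat 0 5 (vnil Nat))))) 0
normal-order step count: 5
started in normal form: no
first redex: a beta-redex
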